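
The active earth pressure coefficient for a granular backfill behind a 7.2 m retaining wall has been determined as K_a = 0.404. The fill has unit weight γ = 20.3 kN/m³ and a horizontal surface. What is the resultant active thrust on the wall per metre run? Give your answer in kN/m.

213 kN/m

P = ½ K_a γ H² = 0.5 × 0.404 × 20.3 × 7.2² = 212.6 kN/m.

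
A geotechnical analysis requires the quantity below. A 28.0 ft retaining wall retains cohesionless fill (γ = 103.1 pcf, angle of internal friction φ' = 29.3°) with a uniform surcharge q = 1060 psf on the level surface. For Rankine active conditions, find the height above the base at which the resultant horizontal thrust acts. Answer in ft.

K_a = 0.3428.
Triangular part P₁ = ½K_aγH² = 13860 at H/3 = 9.333 ft; rectangular part P₂ = K_a q H = 10180 at H/2 = 14.00 ft.
ȳ = (P₁·9.333 + P₂·14.00)/(P₁+P₂) = 11.31 ft.

11.3 ft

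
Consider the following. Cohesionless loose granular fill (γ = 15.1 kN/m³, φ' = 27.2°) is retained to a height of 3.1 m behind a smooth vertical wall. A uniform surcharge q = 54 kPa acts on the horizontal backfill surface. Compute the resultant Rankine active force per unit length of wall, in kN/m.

89.4 kN/m

K_a = tan²(45° − φ/2) = 0.3726.
Soil triangle: ½ K_a γ H² = 0.5×0.3726×15.1×3.1² = 27.03 kN/m.
Surcharge rectangle: K_a q H = 0.3726×54×3.1 = 62.37 kN/m.
Total = 27.03 + 62.37 = 89.41 kN/m.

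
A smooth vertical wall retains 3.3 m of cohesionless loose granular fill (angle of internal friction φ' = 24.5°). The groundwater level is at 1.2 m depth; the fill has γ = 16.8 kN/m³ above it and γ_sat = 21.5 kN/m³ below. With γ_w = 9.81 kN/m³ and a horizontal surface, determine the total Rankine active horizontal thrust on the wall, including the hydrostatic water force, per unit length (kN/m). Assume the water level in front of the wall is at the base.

54.8 kN/m

K_a = tan²(45° − φ/2) = 0.4137.
γ' = 21.5 − 9.81 = 11.69 kN/m³. Depth below WT = 2.1 m.
σ'_h at WT = K_a γ d_w = 8.341 kPa; at base = 8.341 + K_a γ' × 2.1 = 18.50 kPa.
P₁ (0–1.2 m) = ½×8.341×1.2 = 5.005. P₂ (1.2–3.3 m) = ½(8.341+18.50)×2.1 = 28.18.
P_w = ½ γ_w h₂² = 0.5×9.81×2.1² = 21.63. Total = 5.005+28.18+21.63 = 54.82 kN/m.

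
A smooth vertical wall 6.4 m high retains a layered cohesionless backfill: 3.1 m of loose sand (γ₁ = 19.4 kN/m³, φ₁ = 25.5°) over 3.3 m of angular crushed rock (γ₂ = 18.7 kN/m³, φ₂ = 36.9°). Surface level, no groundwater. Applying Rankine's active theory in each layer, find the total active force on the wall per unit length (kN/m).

K_a1 = tan²(45°−25.5°/2) = 0.3981; K_a2 = tan²(45°−36.9°/2) = 0.2497.
Layer 1: σ at base = K_a1 γ₁ h₁ = 23.94 kPa; P₁ = ½×23.94×3.1 = 37.11.
Layer 2: σ_v at top = γ₁h₁ = 60.14; σ_h top = K_a2×60.14 = 15.02; σ_h base = K_a2×(60.14+18.7×3.3) = 30.42.
P₂ = ½(15.02+30.42)×3.3 = 74.97. Total P_a = 37.11+74.97 = 112.1 kN/m.

112 kN/m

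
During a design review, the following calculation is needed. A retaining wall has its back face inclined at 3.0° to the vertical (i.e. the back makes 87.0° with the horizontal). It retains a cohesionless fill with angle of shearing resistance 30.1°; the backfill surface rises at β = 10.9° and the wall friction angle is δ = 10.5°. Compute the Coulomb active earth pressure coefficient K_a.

0.377

K_a = sin²(α+φ) / [sin²α · sin(α−δ) · (1 + √{sin(φ+δ)sin(φ−β) / (sin(α−δ)sin(α+β))})²].
With α = 87.0°, φ = 30.1°, δ = 10.5°, β = 10.9°: K_a = 0.3775.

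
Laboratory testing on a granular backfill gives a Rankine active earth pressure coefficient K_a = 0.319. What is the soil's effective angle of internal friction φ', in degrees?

K_a = tan²(45° − φ/2) ⇒ 45° − φ/2 = arctan(√0.319) = 29.46°.
φ = 2(45° − 29.46°) = 31.08°.

31.1°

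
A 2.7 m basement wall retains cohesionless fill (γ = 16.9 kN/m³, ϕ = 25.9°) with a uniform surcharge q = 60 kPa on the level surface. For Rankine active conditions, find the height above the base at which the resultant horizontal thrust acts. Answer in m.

1.23 m

K_a = 0.3920.
Triangular part P₁ = ½K_aγH² = 24.15 at H/3 = 0.9000 m; rectangular part P₂ = K_a q H = 63.50 at H/2 = 1.350 m.
ȳ = (P₁·0.9000 + P₂·1.350)/(P₁+P₂) = 1.226 m.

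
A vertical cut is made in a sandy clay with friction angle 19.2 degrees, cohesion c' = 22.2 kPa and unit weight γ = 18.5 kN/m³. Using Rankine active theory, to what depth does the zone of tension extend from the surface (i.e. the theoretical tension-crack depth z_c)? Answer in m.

K_a = tan²(45° − 19.2°/2) = 0.5050; √K_a = 0.7107.
The active pressure is zero where K_a γ z = 2c√K_a, so z_c = 2c/(γ√K_a) = 2×22.2/(18.5×0.7107) = 3.377 m.

3.38 m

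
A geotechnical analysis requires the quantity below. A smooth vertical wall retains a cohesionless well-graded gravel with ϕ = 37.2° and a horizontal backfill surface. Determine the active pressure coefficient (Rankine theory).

0.246

K_a = (1 − sin φ)/(1 + sin φ) = (1 − sin 37.2°)/(1 + sin 37.2°) = 0.2464.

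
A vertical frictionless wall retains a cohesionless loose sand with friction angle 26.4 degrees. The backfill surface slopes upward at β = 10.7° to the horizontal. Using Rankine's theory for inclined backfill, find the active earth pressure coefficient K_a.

0.410

K_a = cos β · (cos β − √(cos²β − cos²φ)) / (cos β + √(cos²β − cos²φ)).
cos β = 0.9826, cos φ = 0.8957, √(cos²β − cos²φ) = 0.4040.
K_a = 0.9826 × (0.9826 − 0.4040)/(0.9826 + 0.4040) = 0.4100.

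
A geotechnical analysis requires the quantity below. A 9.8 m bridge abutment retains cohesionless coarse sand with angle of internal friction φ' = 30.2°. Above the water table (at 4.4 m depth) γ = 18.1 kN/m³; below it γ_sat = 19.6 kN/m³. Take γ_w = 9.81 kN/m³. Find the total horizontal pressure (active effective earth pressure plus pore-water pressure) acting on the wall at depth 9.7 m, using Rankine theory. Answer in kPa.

K_a = (1 − sin φ)/(1 + sin φ) = 0.3307.
γ' = 19.6 − 9.81 = 9.790 kN/m³.
Effective vertical stress at 9.7 m: σ'_v = 18.1×4.4 + 9.790×5.30 = 131.5 kPa.
σ'_h = K_a σ'_v = 0.3307 × 131.5 = 43.49 kPa; u = γ_w × 5.30 = 51.99 kPa.
Total σ_h = 43.49 + 51.99 = 95.48 kPa.

95.5 kPa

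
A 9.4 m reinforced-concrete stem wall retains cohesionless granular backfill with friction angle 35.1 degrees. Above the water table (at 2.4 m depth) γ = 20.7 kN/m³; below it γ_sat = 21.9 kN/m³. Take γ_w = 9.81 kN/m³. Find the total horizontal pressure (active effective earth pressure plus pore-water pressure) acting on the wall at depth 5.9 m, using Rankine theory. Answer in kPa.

K_a = (1 − sin φ)/(1 + sin φ) = 0.2698.
γ' = 21.9 − 9.81 = 12.09 kN/m³.
Effective vertical stress at 5.9 m: σ'_v = 20.7×2.4 + 12.09×3.50 = 92.00 kPa.
σ'_h = K_a σ'_v = 0.2698 × 92.00 = 24.82 kPa; u = γ_w × 3.50 = 34.34 kPa.
Total σ_h = 24.82 + 34.34 = 59.16 kPa.

59.2 kPa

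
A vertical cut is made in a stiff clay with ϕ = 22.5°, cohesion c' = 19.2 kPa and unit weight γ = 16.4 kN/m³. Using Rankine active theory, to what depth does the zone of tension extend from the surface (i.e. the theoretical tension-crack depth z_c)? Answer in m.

K_a = tan²(45° − 22.5°/2) = 0.4465; √K_a = 0.6682.
The active pressure is zero where K_a γ z = 2c√K_a, so z_c = 2c/(γ√K_a) = 2×19.2/(16.4×0.6682) = 3.504 m.

3.50 m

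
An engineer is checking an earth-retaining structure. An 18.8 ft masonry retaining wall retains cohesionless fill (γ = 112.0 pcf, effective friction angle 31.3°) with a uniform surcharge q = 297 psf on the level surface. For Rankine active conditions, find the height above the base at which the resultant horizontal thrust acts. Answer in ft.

6.96 ft

K_a = 0.3162.
Triangular part P₁ = ½K_aγH² = 6259 at H/3 = 6.267 ft; rectangular part P₂ = K_a q H = 1766 at H/2 = 9.400 ft.
ȳ = (P₁·6.267 + P₂·9.400)/(P₁+P₂) = 6.956 ft.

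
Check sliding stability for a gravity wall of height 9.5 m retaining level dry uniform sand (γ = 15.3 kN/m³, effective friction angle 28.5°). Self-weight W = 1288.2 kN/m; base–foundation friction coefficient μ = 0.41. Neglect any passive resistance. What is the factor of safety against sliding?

2.16

K_a = tan²(45° − 28.5°/2) = 0.3540.
P_a = ½K_aγH² = 0.5×0.3540×15.3×9.5² = 244.4 kN/m, acting at H/3 = 3.167 m above the base.
FS_sliding = μW / P_a = 0.41×1288.2 / 244.4 = 2.161.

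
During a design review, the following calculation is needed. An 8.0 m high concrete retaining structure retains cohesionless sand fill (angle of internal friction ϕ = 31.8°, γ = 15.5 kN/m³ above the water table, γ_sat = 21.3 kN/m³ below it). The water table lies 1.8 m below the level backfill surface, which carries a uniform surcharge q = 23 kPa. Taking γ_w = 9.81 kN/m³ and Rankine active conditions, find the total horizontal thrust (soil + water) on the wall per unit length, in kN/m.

375 kN/m

K_a = tan²(45° − φ/2) = 0.3098.
γ' = 21.3 − 9.81 = 11.49 kN/m³. h₂ = H − d_w = 6.2 m.
σ'_h: at surface K_a·q = 7.125; at WT K_a(q+γd_w) = 15.77; at base K_a(q+γd_w+γ'h₂) = 37.84 kPa.
P₁ = ½(7.125+15.77)×1.8 = 20.60; P₂ = ½(15.77+37.84)×6.2 = 166.2; P_w = ½γ_w h₂² = 188.5.
Total = 20.60+166.2+188.5 = 375.3 kN/m.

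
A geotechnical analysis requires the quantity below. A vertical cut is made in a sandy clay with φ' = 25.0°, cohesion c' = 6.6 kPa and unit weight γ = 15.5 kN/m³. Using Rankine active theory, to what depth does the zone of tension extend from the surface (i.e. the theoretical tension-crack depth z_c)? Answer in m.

1.34 m

K_a = tan²(45° − 25.0°/2) = 0.4059; √K_a = 0.6371.
The active pressure is zero where K_a γ z = 2c√K_a, so z_c = 2c/(γ√K_a) = 2×6.6/(15.5×0.6371) = 1.337 m.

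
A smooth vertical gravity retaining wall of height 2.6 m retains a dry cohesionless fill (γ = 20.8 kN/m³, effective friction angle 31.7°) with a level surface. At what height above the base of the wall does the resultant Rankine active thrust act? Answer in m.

0.867 m

K_a = 0.3111.
The pressure distribution is triangular, so the resultant acts at H/3 above the base = 2.6/3 = 0.8667 m.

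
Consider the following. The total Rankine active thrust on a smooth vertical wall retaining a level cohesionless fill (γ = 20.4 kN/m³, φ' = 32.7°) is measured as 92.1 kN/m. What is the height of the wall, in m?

K_a = 0.2985. P_a = ½ K_a γ H² ⇒ H = √(2P_a/(K_a γ)).
H = √(2×92.1/(0.2985×20.4)) = 5.500 m.

5.50 m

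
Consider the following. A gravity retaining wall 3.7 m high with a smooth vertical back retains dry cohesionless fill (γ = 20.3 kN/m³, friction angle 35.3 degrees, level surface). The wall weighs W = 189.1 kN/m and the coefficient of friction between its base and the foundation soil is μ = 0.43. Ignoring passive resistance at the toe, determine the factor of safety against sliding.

2.19

K_a = tan²(45° − 35.3°/2) = 0.2675.
P_a = ½K_aγH² = 0.5×0.2675×20.3×3.7² = 37.18 kN/m, acting at H/3 = 1.233 m above the base.
FS_sliding = μW / P_a = 0.43×189.1 / 37.18 = 2.187.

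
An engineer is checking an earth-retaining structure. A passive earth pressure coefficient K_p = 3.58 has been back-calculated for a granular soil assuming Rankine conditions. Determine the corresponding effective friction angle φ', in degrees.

34.3°

K_p = (1+sin φ)/(1−sin φ) ⇒ sin φ = (K_p − 1)/(K_p + 1) = 0.5633.
φ = arcsin(0.5633) = 34.29°.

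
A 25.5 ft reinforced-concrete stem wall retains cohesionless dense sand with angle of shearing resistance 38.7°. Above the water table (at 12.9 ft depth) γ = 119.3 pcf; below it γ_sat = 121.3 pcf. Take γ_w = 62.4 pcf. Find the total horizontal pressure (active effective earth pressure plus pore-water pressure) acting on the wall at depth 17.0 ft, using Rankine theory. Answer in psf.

K_a = (1 − sin φ)/(1 + sin φ) = 0.2306.
γ' = 121.3 − 62.4 = 58.90 pcf.
Effective vertical stress at 17.0 ft: σ'_v = 119.3×12.9 + 58.90×4.10 = 1780 psf.
σ'_h = K_a σ'_v = 0.2306 × 1780 = 410.5 psf; u = γ_w × 4.10 = 255.8 psf.
Total σ_h = 410.5 + 255.8 = 666.4 psf.

666 psf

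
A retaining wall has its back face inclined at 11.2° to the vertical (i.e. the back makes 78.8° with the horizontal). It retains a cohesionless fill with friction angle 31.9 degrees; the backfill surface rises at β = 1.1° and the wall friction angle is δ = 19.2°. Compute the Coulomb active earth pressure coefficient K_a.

0.371

K_a = sin²(α+φ) / [sin²α · sin(α−δ) · (1 + √{sin(φ+δ)sin(φ−β) / (sin(α−δ)sin(α+β))})²].
With α = 78.8°, φ = 31.9°, δ = 19.2°, β = 1.1°: K_a = 0.3713.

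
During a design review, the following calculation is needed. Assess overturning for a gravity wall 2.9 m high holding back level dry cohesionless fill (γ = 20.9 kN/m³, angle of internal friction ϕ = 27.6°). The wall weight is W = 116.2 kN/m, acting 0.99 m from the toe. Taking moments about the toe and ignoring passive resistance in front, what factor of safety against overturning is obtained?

3.69

K_a = tan²(45° − 27.6°/2) = 0.3668.
P_a = ½K_aγH² = 0.5×0.3668×20.9×2.9² = 32.23 kN/m, acting at H/3 = 0.9667 m above the base.
Overturning moment M_o = P_a × H/3 = 32.23 × 0.9667 = 31.16.
Resisting moment M_r = W × 0.99 = 116.2 × 0.99 = 115.0.
FS_overturning = M_r/M_o = 115.0/31.16 = 3.692.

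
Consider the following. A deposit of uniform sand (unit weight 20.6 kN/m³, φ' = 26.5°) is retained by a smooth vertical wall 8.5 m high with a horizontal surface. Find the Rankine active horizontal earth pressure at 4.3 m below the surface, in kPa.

K_a = (1 − sin φ)/(1 + sin φ) = 0.3829.
σ_h = K_a γ z = 0.3829 × 20.6 × 4.3 = 33.92 kPa.

33.9 kPa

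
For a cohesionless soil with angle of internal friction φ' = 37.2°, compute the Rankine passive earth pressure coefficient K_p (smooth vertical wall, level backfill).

4.06

K_p = (1 + sin φ)/(1 − sin φ) = tan²(45° + 37.2°/2) = 4.058.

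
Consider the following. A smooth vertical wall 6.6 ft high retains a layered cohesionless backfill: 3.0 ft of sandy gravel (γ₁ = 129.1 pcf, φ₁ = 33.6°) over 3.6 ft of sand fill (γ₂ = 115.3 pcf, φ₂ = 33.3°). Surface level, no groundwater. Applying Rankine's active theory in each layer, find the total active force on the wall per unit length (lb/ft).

790 lb/ft

K_a1 = tan²(45°−33.6°/2) = 0.2875; K_a2 = tan²(45°−33.3°/2) = 0.2911.
Layer 1: σ at base = K_a1 γ₁ h₁ = 111.4 psf; P₁ = ½×111.4×3.0 = 167.0.
Layer 2: σ_v at top = γ₁h₁ = 387.3; σ_h top = K_a2×387.3 = 112.8; σ_h base = K_a2×(387.3+115.3×3.6) = 233.6.
P₂ = ½(112.8+233.6)×3.6 = 623.4. Total P_a = 167.0+623.4 = 790.5 lb/ft.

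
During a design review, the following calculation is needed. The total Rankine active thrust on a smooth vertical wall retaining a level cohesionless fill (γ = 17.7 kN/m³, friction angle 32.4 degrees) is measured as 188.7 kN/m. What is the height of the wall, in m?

8.40 m

K_a = 0.3022. P_a = ½ K_a γ H² ⇒ H = √(2P_a/(K_a γ)).
H = √(2×188.7/(0.3022×17.7)) = 8.399 m.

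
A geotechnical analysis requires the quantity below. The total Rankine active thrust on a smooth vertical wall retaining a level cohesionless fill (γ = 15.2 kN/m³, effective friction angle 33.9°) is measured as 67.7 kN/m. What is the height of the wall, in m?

5.60 m

K_a = 0.2839. P_a = ½ K_a γ H² ⇒ H = √(2P_a/(K_a γ)).
H = √(2×67.7/(0.2839×15.2)) = 5.601 m.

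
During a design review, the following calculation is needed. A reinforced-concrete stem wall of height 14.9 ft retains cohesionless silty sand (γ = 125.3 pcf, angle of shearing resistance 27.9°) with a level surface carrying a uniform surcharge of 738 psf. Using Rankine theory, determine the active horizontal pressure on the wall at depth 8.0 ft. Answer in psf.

631 psf

K_a = (1 − sin φ)/(1 + sin φ) = 0.3625.
σ_v = γz + q = 125.3 × 8.0 + 738 = 1740 psf.
σ_h = K_a σ_v = 0.3625 × 1740 = 630.8 psf.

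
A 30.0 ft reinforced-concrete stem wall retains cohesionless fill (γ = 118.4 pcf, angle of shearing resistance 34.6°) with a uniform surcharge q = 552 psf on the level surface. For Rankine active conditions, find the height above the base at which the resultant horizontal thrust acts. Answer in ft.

11.2 ft

K_a = 0.2756.
Triangular part P₁ = ½K_aγH² = 14690 at H/3 = 10.00 ft; rectangular part P₂ = K_a q H = 4565 at H/2 = 15.00 ft.
ȳ = (P₁·10.00 + P₂·15.00)/(P₁+P₂) = 11.19 ft.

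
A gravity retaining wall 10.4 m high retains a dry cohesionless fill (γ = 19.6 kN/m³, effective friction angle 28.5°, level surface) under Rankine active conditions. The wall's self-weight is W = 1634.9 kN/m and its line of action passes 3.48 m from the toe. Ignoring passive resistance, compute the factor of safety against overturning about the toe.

K_a = tan²(45° − 28.5°/2) = 0.3540.
P_a = ½K_aγH² = 0.5×0.3540×19.6×10.4² = 375.2 kN/m, acting at H/3 = 3.467 m above the base.
Overturning moment M_o = P_a × H/3 = 375.2 × 3.467 = 1301.
Resisting moment M_r = W × 3.48 = 1634.9 × 3.48 = 5689.
FS_overturning = M_r/M_o = 5689/1301 = 4.374.

4.37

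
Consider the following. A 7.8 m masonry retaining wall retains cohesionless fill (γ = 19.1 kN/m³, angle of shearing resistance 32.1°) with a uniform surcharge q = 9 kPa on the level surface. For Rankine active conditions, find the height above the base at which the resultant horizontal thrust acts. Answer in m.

2.74 m

K_a = 0.3060.
Triangular part P₁ = ½K_aγH² = 177.8 at H/3 = 2.600 m; rectangular part P₂ = K_a q H = 21.48 at H/2 = 3.900 m.
ȳ = (P₁·2.600 + P₂·3.900)/(P₁+P₂) = 2.740 m.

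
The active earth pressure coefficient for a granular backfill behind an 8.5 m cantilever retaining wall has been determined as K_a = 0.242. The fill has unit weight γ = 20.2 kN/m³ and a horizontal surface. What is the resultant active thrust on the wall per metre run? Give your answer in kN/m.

P = ½ K_a γ H² = 0.5 × 0.242 × 20.2 × 8.5² = 176.6 kN/m.

177 kN/m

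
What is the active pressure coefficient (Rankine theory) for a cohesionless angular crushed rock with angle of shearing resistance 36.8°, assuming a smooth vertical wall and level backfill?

0.251

K_a = (1 − sin φ)/(1 + sin φ) = (1 − sin 36.8°)/(1 + sin 36.8°) = 0.2508.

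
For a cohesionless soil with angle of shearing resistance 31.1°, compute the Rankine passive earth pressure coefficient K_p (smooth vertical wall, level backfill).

3.14

K_p = (1 + sin φ)/(1 − sin φ) = tan²(45° + 31.1°/2) = 3.137.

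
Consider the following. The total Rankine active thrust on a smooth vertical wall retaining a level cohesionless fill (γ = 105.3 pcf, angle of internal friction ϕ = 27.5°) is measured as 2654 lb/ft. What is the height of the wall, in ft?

11.7 ft

K_a = 0.3682. P_a = ½ K_a γ H² ⇒ H = √(2P_a/(K_a γ)).
H = √(2×2654/(0.3682×105.3)) = 11.70 ft.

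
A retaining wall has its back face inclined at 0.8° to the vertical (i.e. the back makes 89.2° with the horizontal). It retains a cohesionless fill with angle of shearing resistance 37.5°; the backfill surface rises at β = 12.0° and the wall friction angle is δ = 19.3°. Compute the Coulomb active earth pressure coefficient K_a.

0.259

K_a = sin²(α+φ) / [sin²α · sin(α−δ) · (1 + √{sin(φ+δ)sin(φ−β) / (sin(α−δ)sin(α+β))})²].
With α = 89.2°, φ = 37.5°, δ = 19.3°, β = 12.0°: K_a = 0.2592.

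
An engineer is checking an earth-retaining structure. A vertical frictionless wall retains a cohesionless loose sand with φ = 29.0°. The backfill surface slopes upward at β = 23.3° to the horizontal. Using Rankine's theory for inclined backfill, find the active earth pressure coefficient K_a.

K_a = cos β · (cos β − √(cos²β − cos²φ)) / (cos β + √(cos²β − cos²φ)).
cos β = 0.9184, cos φ = 0.8746, √(cos²β − cos²φ) = 0.2803.
K_a = 0.9184 × (0.9184 − 0.2803)/(0.9184 + 0.2803) = 0.4889.

0.489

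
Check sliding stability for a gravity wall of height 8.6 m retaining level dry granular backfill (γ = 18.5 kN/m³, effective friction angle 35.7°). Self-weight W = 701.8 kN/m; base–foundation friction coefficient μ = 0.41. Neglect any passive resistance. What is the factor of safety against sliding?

1.60

K_a = tan²(45° − 35.7°/2) = 0.2630.
P_a = ½K_aγH² = 0.5×0.2630×18.5×8.6² = 179.9 kN/m, acting at H/3 = 2.867 m above the base.
FS_sliding = μW / P_a = 0.41×701.8 / 179.9 = 1.599.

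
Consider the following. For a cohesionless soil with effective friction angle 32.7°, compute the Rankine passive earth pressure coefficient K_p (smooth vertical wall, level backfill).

K_p = (1 + sin φ)/(1 − sin φ) = tan²(45° + 32.7°/2) = 3.350.

3.35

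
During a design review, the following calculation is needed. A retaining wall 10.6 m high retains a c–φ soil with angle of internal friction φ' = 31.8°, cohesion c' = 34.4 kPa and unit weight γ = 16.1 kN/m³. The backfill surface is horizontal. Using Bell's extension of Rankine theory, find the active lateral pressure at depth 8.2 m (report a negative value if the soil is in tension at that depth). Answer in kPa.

2.61 kPa

K_a = (1 − sin φ)/(1 + sin φ) = 0.3098.
σ_a = K_a γ z − 2c√K_a = 0.3098×16.1×8.2 − 2×34.4×0.5566 = 2.606 kPa.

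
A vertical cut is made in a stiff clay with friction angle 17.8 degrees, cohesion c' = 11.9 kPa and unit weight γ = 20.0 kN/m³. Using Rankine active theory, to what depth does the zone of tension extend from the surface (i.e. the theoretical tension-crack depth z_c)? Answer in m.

1.63 m

K_a = tan²(45° − 17.8°/2) = 0.5318; √K_a = 0.7292.
The active pressure is zero where K_a γ z = 2c√K_a, so z_c = 2c/(γ√K_a) = 2×11.9/(20.0×0.7292) = 1.632 m.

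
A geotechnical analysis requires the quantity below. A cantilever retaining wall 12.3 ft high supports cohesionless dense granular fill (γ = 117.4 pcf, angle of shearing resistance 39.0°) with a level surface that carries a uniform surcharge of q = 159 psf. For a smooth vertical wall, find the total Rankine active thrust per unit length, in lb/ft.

K_a = tan²(45° − φ/2) = 0.2275.
Soil triangle: ½ K_a γ H² = 0.5×0.2275×117.4×12.3² = 2020 lb/ft.
Surcharge rectangle: K_a q H = 0.2275×159×12.3 = 444.9 lb/ft.
Total = 2020 + 444.9 = 2465 lb/ft.

2470 lb/ft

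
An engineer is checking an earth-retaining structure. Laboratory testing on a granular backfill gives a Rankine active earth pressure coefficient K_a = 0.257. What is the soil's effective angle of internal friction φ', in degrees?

36.2°

K_a = tan²(45° − φ/2) ⇒ 45° − φ/2 = arctan(√0.257) = 26.88°.
φ = 2(45° − 26.88°) = 36.23°.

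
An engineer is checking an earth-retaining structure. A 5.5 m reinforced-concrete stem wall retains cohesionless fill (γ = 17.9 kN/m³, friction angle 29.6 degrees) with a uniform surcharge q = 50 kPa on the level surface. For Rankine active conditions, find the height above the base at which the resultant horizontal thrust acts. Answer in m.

K_a = 0.3387.
Triangular part P₁ = ½K_aγH² = 91.71 at H/3 = 1.833 m; rectangular part P₂ = K_a q H = 93.15 at H/2 = 2.750 m.
ȳ = (P₁·1.833 + P₂·2.750)/(P₁+P₂) = 2.295 m.

2.30 m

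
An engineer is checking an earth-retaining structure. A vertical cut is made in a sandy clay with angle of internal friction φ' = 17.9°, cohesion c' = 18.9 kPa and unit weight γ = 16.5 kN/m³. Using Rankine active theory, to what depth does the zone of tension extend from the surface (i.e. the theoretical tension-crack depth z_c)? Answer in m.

3.15 m

K_a = tan²(45° − 17.9°/2) = 0.5298; √K_a = 0.7279.
The active pressure is zero where K_a γ z = 2c√K_a, so z_c = 2c/(γ√K_a) = 2×18.9/(16.5×0.7279) = 3.147 m.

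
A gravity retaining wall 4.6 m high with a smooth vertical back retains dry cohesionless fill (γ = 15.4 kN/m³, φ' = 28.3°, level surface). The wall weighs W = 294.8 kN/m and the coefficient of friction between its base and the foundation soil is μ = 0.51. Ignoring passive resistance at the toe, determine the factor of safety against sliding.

2.59

K_a = tan²(45° − 28.3°/2) = 0.3568.
P_a = ½K_aγH² = 0.5×0.3568×15.4×4.6² = 58.13 kN/m, acting at H/3 = 1.533 m above the base.
FS_sliding = μW / P_a = 0.51×294.8 / 58.13 = 2.586.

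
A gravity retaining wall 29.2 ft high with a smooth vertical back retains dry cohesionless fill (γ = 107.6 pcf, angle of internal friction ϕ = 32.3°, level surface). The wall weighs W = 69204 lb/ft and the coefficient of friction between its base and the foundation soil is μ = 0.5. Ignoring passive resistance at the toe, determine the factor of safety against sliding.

K_a = tan²(45° − 32.3°/2) = 0.3035.
P_a = ½K_aγH² = 0.5×0.3035×107.6×29.2² = 13920 lb/ft, acting at H/3 = 9.733 ft above the base.
FS_sliding = μW / P_a = 0.5×69204 / 13920 = 2.486.

2.49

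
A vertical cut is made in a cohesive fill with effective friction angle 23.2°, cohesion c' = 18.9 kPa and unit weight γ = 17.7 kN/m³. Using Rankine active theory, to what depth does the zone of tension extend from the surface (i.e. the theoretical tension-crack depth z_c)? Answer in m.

K_a = tan²(45° − 23.2°/2) = 0.4348; √K_a = 0.6594.
The active pressure is zero where K_a γ z = 2c√K_a, so z_c = 2c/(γ√K_a) = 2×18.9/(17.7×0.6594) = 3.239 m.

3.24 m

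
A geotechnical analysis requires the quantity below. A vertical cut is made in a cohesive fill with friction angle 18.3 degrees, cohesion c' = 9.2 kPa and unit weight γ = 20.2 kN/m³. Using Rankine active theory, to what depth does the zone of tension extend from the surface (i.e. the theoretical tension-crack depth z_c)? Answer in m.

1.26 m

K_a = tan²(45° − 18.3°/2) = 0.5221; √K_a = 0.7226.
The active pressure is zero where K_a γ z = 2c√K_a, so z_c = 2c/(γ√K_a) = 2×9.2/(20.2×0.7226) = 1.261 m.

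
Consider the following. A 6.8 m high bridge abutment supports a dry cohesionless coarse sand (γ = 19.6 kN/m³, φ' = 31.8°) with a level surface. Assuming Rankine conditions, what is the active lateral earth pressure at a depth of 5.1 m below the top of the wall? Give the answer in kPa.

K_a = (1 − sin φ)/(1 + sin φ) = 0.3098.
σ_h = K_a γ z = 0.3098 × 19.6 × 5.1 = 30.97 kPa.

31.0 kPa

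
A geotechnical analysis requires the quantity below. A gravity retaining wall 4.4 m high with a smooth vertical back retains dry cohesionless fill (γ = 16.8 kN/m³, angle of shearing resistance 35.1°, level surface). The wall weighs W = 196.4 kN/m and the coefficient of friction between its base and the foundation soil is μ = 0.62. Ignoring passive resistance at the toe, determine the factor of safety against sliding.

K_a = tan²(45° − 35.1°/2) = 0.2698.
P_a = ½K_aγH² = 0.5×0.2698×16.8×4.4² = 43.88 kN/m, acting at H/3 = 1.467 m above the base.
FS_sliding = μW / P_a = 0.62×196.4 / 43.88 = 2.775.

2.77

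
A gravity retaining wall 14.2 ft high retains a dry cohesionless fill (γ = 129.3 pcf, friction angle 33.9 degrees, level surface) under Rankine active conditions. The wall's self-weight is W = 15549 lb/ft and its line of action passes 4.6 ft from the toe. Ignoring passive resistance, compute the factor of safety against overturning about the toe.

4.08

K_a = tan²(45° − 33.9°/2) = 0.2839.
P_a = ½K_aγH² = 0.5×0.2839×129.3×14.2² = 3701 lb/ft, acting at H/3 = 4.733 ft above the base.
Overturning moment M_o = P_a × H/3 = 3701 × 4.733 = 17520.
Resisting moment M_r = W × 4.6 = 15549 × 4.6 = 71530.
FS_overturning = M_r/M_o = 71530/17520 = 4.083.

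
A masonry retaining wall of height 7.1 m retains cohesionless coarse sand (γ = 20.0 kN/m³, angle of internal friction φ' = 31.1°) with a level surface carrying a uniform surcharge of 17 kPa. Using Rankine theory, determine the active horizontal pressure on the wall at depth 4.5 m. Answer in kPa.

34.1 kPa

K_a = (1 − sin φ)/(1 + sin φ) = 0.3188.
σ_v = γz + q = 20.0 × 4.5 + 17 = 107.0 kPa.
σ_h = K_a σ_v = 0.3188 × 107.0 = 34.11 kPa.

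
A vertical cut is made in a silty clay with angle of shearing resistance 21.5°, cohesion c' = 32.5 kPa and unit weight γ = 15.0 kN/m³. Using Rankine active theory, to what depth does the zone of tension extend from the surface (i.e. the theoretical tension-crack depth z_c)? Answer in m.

K_a = tan²(45° − 21.5°/2) = 0.4636; √K_a = 0.6809.
The active pressure is zero where K_a γ z = 2c√K_a, so z_c = 2c/(γ√K_a) = 2×32.5/(15.0×0.6809) = 6.364 m.

6.36 m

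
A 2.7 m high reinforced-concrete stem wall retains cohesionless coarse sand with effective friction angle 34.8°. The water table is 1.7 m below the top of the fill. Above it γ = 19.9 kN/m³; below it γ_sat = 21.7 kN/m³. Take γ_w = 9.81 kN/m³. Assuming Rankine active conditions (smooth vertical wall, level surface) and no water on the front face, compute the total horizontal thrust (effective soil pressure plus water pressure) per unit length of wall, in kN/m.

23.6 kN/m

K_a = tan²(45° − φ/2) = 0.2733.
γ' = 21.7 − 9.81 = 11.89 kN/m³. Depth below WT = 1.0 m.
σ'_h at WT = K_a γ d_w = 9.246 kPa; at base = 9.246 + K_a γ' × 1.0 = 12.50 kPa.
P₁ (0–1.7 m) = ½×9.246×1.7 = 7.859. P₂ (1.7–2.7 m) = ½(9.246+12.50)×1.0 = 10.87.
P_w = ½ γ_w h₂² = 0.5×9.81×1.0² = 4.905. Total = 7.859+10.87+4.905 = 23.63 kN/m.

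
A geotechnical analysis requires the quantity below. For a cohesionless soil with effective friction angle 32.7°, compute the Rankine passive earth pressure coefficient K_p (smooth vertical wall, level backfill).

K_p = (1 + sin φ)/(1 − sin φ) = tan²(45° + 32.7°/2) = 3.350.

3.35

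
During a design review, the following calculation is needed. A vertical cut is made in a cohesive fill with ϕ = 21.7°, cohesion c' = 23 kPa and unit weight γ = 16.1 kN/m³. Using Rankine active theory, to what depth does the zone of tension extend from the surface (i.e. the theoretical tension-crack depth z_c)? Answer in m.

K_a = tan²(45° − 21.7°/2) = 0.4601; √K_a = 0.6783.
The active pressure is zero where K_a γ z = 2c√K_a, so z_c = 2c/(γ√K_a) = 2×23/(16.1×0.6783) = 4.212 m.

4.21 m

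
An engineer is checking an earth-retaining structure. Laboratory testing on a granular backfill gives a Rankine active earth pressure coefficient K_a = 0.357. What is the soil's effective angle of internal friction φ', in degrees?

K_a = tan²(45° − φ/2) ⇒ 45° − φ/2 = arctan(√0.357) = 30.86°.
φ = 2(45° − 30.86°) = 28.28°.

28.3°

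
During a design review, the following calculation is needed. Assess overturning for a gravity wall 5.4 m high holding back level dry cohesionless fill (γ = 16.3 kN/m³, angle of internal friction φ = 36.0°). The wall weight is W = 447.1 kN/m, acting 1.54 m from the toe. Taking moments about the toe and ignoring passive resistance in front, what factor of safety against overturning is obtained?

6.20

K_a = tan²(45° − 36.0°/2) = 0.2596.
P_a = ½K_aγH² = 0.5×0.2596×16.3×5.4² = 61.70 kN/m, acting at H/3 = 1.800 m above the base.
Overturning moment M_o = P_a × H/3 = 61.70 × 1.800 = 111.1.
Resisting moment M_r = W × 1.54 = 447.1 × 1.54 = 688.5.
FS_overturning = M_r/M_o = 688.5/111.1 = 6.200.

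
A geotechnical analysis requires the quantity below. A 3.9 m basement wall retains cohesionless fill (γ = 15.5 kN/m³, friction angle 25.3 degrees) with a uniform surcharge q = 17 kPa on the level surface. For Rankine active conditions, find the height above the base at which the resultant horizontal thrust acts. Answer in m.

1.53 m

K_a = 0.4012.
Triangular part P₁ = ½K_aγH² = 47.29 at H/3 = 1.300 m; rectangular part P₂ = K_a q H = 26.60 at H/2 = 1.950 m.
ȳ = (P₁·1.300 + P₂·1.950)/(P₁+P₂) = 1.534 m.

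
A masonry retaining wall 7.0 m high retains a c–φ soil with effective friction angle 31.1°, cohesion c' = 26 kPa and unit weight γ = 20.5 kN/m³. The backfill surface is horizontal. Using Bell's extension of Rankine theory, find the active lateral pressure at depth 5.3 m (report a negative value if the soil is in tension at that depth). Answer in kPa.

K_a = (1 − sin φ)/(1 + sin φ) = 0.3188.
σ_a = K_a γ z − 2c√K_a = 0.3188×20.5×5.3 − 2×26×0.5646 = 5.277 kPa.

5.28 kPa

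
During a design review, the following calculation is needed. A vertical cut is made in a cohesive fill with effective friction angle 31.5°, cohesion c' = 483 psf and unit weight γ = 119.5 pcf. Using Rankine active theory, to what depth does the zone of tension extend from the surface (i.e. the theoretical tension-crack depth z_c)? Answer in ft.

14.4 ft

K_a = tan²(45° − 31.5°/2) = 0.3136; √K_a = 0.5600.
The active pressure is zero where K_a γ z = 2c√K_a, so z_c = 2c/(γ√K_a) = 2×483/(119.5×0.5600) = 14.43 ft.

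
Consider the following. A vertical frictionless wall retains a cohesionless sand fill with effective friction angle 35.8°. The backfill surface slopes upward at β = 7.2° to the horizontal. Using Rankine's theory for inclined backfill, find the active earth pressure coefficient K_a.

K_a = cos β · (cos β − √(cos²β − cos²φ)) / (cos β + √(cos²β − cos²φ)).
cos β = 0.9921, cos φ = 0.8111, √(cos²β − cos²φ) = 0.5714.
K_a = 0.9921 × (0.9921 − 0.5714)/(0.9921 + 0.5714) = 0.2670.

0.267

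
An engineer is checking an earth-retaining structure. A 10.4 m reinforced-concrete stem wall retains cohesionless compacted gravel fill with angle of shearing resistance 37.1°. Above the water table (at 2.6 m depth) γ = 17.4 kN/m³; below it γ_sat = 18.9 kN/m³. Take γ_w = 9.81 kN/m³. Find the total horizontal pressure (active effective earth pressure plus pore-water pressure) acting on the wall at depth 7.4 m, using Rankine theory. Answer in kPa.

69.1 kPa

K_a = (1 − sin φ)/(1 + sin φ) = 0.2475.
γ' = 18.9 − 9.81 = 9.090 kN/m³.
Effective vertical stress at 7.4 m: σ'_v = 17.4×2.6 + 9.090×4.80 = 88.87 kPa.
σ'_h = K_a σ'_v = 0.2475 × 88.87 = 22.00 kPa; u = γ_w × 4.80 = 47.09 kPa.
Total σ_h = 22.00 + 47.09 = 69.08 kPa.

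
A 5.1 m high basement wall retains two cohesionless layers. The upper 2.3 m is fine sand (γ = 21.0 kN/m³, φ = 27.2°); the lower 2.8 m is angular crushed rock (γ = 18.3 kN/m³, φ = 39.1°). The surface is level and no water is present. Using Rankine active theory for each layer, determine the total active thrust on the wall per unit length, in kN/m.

K_a1 = tan²(45°−27.2°/2) = 0.3726; K_a2 = tan²(45°−39.1°/2) = 0.2265.
Layer 1: σ at base = K_a1 γ₁ h₁ = 18.00 kPa; P₁ = ½×18.00×2.3 = 20.70.
Layer 2: σ_v at top = γ₁h₁ = 48.30; σ_h top = K_a2×48.30 = 10.94; σ_h base = K_a2×(48.30+18.3×2.8) = 22.54.
P₂ = ½(10.94+22.54)×2.8 = 46.88. Total P_a = 20.70+46.88 = 67.57 kN/m.

67.6 kN/m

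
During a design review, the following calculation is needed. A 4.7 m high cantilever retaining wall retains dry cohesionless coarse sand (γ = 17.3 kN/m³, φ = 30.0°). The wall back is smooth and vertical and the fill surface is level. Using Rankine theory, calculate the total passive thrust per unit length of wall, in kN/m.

573 kN/m

K_p = tan²(45° + φ/2) = 3.000.
P_p = ½ K_p γ H² = 0.5 × 3.000 × 17.3 × 4.7² = 573.2 kN/m.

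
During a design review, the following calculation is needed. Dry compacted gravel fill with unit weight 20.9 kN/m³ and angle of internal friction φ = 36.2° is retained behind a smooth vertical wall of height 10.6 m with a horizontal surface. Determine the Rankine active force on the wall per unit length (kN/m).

302 kN/m

K_a = tan²(45° − φ/2) = 0.2574.
P_a = ½ K_a γ H² = 0.5 × 0.2574 × 20.9 × 10.6² = 302.2 kN/m.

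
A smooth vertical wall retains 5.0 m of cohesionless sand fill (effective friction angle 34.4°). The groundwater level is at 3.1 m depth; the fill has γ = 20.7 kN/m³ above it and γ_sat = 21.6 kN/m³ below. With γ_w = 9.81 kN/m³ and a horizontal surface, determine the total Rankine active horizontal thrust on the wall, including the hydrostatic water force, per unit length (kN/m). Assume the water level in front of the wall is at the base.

K_a = tan²(45° − φ/2) = 0.2780.
γ' = 21.6 − 9.81 = 11.79 kN/m³. Depth below WT = 1.9 m.
σ'_h at WT = K_a γ d_w = 17.84 kPa; at base = 17.84 + K_a γ' × 1.9 = 24.07 kPa.
P₁ (0–3.1 m) = ½×17.84×3.1 = 27.65. P₂ (3.1–5.0 m) = ½(17.84+24.07)×1.9 = 39.81.
P_w = ½ γ_w h₂² = 0.5×9.81×1.9² = 17.71. Total = 27.65+39.81+17.71 = 85.16 kN/m.

85.2 kN/m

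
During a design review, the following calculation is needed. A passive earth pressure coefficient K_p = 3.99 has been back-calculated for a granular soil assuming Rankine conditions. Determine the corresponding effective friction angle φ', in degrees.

36.8°

K_p = (1+sin φ)/(1−sin φ) ⇒ sin φ = (K_p − 1)/(K_p + 1) = 0.5992.
φ = arcsin(0.5992) = 36.81°.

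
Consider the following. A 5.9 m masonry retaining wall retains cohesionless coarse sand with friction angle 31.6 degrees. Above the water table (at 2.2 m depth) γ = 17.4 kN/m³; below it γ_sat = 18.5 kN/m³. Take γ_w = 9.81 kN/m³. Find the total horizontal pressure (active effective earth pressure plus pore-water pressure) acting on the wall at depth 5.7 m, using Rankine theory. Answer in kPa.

55.8 kPa

K_a = (1 − sin φ)/(1 + sin φ) = 0.3123.
γ' = 18.5 − 9.81 = 8.690 kN/m³.
Effective vertical stress at 5.7 m: σ'_v = 17.4×2.2 + 8.690×3.50 = 68.69 kPa.
σ'_h = K_a σ'_v = 0.3123 × 68.69 = 21.46 kPa; u = γ_w × 3.50 = 34.34 kPa.
Total σ_h = 21.46 + 34.34 = 55.79 kPa.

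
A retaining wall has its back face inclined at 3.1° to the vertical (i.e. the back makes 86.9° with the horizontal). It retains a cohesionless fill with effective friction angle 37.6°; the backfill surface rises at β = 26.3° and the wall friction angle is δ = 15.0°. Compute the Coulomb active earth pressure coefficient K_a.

K_a = sin²(α+φ) / [sin²α · sin(α−δ) · (1 + √{sin(φ+δ)sin(φ−β) / (sin(α−δ)sin(α+β))})²].
With α = 86.9°, φ = 37.6°, δ = 15.0°, β = 26.3°: K_a = 0.3544.

0.354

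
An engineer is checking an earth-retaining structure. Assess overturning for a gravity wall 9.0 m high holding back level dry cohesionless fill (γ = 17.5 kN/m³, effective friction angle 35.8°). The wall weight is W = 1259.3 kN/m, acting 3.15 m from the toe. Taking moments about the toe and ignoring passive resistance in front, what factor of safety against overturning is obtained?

7.12

K_a = tan²(45° − 35.8°/2) = 0.2619.
P_a = ½K_aγH² = 0.5×0.2619×17.5×9.0² = 185.6 kN/m, acting at H/3 = 3.000 m above the base.
Overturning moment M_o = P_a × H/3 = 185.6 × 3.000 = 556.8.
Resisting moment M_r = W × 3.15 = 1259.3 × 3.15 = 3967.
FS_overturning = M_r/M_o = 3967/556.8 = 7.124.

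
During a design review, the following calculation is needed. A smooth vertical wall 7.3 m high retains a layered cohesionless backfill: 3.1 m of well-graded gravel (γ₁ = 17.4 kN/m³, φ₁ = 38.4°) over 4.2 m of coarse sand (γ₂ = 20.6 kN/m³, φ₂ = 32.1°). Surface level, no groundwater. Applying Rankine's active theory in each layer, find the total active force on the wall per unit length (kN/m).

144 kN/m

K_a1 = tan²(45°−38.4°/2) = 0.2337; K_a2 = tan²(45°−32.1°/2) = 0.3060.
Layer 1: σ at base = K_a1 γ₁ h₁ = 12.61 kPa; P₁ = ½×12.61×3.1 = 19.54.
Layer 2: σ_v at top = γ₁h₁ = 53.94; σ_h top = K_a2×53.94 = 16.51; σ_h base = K_a2×(53.94+20.6×4.2) = 42.98.
P₂ = ½(16.51+42.98)×4.2 = 124.9. Total P_a = 19.54+124.9 = 144.5 kN/m.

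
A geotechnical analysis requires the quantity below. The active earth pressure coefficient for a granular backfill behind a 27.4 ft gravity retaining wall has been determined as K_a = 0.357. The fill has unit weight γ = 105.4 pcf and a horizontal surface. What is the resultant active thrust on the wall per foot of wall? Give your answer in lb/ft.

P = ½ K_a γ H² = 0.5 × 0.357 × 105.4 × 27.4² = 14120 lb/ft.

14100 lb/ft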